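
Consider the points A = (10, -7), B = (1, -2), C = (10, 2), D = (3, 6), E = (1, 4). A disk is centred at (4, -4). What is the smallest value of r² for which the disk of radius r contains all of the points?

The required radius is the distance from (4, -4) to the farthest point.
Squared distances: 45, 13, 72, 101, 73.
Maximum is 101, attained at D.

101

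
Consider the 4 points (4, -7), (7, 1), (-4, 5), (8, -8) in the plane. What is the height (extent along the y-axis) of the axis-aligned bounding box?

13

max y = 5, min y = -8, so height = 13.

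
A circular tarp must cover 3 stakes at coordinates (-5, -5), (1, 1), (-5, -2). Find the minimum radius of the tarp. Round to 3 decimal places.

Call the three points A, B, C in the order given.
Side lengths²: AB² = 72, AC² = 9, BC² = 45.
Since AB² = 72 ≥ 45 + 9 = 54, the angle opposite AB is not acute, so the smallest enclosing circle has AB as diameter.
Centre = midpoint of AB = (-2, -2), r² = 72/4 = 18.
r = √18 ≈ 4.243.

4.243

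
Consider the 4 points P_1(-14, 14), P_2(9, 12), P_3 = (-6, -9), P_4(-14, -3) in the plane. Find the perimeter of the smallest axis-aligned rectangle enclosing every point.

92

Width = max x − min x = 9 − (-14) = 23.
Height = max y − min y = 14 − (-9) = 23.
Perimeter = 2(23 + 23) = 92.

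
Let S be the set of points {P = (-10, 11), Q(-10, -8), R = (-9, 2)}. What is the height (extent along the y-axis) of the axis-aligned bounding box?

max y = 11, min y = -8, so height = 19.

19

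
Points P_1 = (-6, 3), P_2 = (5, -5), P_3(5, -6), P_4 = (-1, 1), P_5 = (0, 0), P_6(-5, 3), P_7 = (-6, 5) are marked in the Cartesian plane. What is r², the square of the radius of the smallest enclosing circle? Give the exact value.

The minimum enclosing circle of a finite set is fixed by two of the points (as a diameter) or three (as a circumcircle).
The farthest pair is P_3–P_7 with squared distance 242. The circle on this segment as diameter has centre (-0.5, -0.5) and r² = 242/4 = 60.5.
Check P_1: distance² to centre = 42.5 ≤ 60.5, so it lies inside.
All remaining points lie in this disk, and no smaller disk contains both endpoints, so this is the minimum enclosing circle.

60.5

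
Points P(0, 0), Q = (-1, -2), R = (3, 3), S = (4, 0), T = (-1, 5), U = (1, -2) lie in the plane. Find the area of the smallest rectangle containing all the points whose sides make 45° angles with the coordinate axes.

In coordinates u = x + y, v = x − y the rectangle is axis-aligned; the map (x,y)→(u,v) scales areas by 2.
u-values: 0, -3, 6, 4, 4, -1; range = 6 − (-3) = 9.
v-values: 0, 1, 0, 4, -6, 3; range = 4 − (-6) = 10.
Area = (9 × 10) / 2 = 45.

45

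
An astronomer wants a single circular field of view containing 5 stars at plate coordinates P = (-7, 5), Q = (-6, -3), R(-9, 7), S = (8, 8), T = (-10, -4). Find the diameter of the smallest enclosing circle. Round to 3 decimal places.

By Welzl's lemma the MEC is supported by two points (diametrically opposite) or three points (on a circumcircle).
The farthest pair is S–T with squared distance 468. The circle on this segment as diameter has centre (-1, 2) and r² = 468/4 = 117.
Check P: distance² to centre = 45 ≤ 117, so it lies inside.
All remaining points lie in this disk, and no smaller disk contains both endpoints, so this is the minimum enclosing circle.
Diameter = 2r = 2√117 ≈ 21.633.

21.633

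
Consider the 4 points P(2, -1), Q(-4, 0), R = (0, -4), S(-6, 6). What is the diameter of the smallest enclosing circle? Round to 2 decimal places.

11.66

The farthest pair is R–S with squared distance 136. The circle on this segment as diameter has centre (-3, 1) and r² = 136/4 = 34.
Check P: distance² to centre = 29 ≤ 34, so it lies inside.
All remaining points lie in this disk, and no smaller disk contains both endpoints, so this is the minimum enclosing circle.
Diameter = 2r = 2√34 ≈ 11.66.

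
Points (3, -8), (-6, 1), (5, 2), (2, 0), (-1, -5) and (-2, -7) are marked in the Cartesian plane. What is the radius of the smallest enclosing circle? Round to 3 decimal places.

6.637

A smallest enclosing disk is always determined by at most three of the input points on its boundary.
The minimum enclosing circle is determined by three boundary points: (3, -8), (-6, 1), (5, 2).
Their circumcentre is (-1/6, -13/6) with r² = 793/18.
The farthest remaining point (-2, -7) is at distance² 481/18 ≤ 793/18.
r = √(793/18) ≈ 6.637.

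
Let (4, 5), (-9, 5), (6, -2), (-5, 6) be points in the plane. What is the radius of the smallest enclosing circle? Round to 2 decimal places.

A smallest enclosing disk is always determined by at most three of the input points on its boundary.
The farthest pair is (-9, 5)–(6, -2) with squared distance 274. The circle on this segment as diameter has centre (-1.5, 1.5) and r² = 274/4 = 68.5.
Check (4, 5): distance² to centre = 42.5 ≤ 68.5, so it lies inside.
All remaining points lie in this disk, and no smaller disk contains both endpoints, so this is the minimum enclosing circle.
r = √(68.5) ≈ 8.28.

8.28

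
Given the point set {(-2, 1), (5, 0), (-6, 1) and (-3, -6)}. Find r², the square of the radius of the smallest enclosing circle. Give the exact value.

44225/1369

The minimum enclosing circle is determined by three boundary points: (5, 0), (-6, 1), (-3, -6).
Their circumcentre is (-23/37, -31/37) with r² = 44225/1369.
The farthest remaining point (-2, 1) is at distance² 7225/1369 ≤ 44225/1369.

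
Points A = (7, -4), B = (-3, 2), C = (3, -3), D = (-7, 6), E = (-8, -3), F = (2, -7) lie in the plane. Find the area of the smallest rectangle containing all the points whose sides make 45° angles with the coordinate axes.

168

In coordinates u = x + y, v = x − y the rectangle is axis-aligned; the map (x,y)→(u,v) scales areas by 2.
u-values: 3, -1, 0, -1, -11, -5; range = 3 − (-11) = 14.
v-values: 11, -5, 6, -13, -5, 9; range = 11 − (-13) = 24.
Area = (14 × 24) / 2 = 168.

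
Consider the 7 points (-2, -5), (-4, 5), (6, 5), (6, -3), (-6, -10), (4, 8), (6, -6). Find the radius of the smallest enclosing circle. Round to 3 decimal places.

By Welzl's lemma the MEC is supported by two points (diametrically opposite) or three points (on a circumcircle).
The farthest pair is (-6, -10)–(4, 8) with squared distance 424. The circle on this segment as diameter has centre (-1, -1) and r² = 424/4 = 106.
Check (-2, -5): distance² to centre = 17 ≤ 106, so it lies inside.
All remaining points lie in this disk, and no smaller disk contains both endpoints, so this is the minimum enclosing circle.
r = √106 ≈ 10.296.

10.296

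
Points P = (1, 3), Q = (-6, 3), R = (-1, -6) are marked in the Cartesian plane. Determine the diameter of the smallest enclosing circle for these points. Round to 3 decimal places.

Side lengths²: PQ² = 49, PR² = 85, QR² = 106.
Since QR² = 106 < 85 + 49 = 134, the triangle is acute, so the smallest enclosing circle is the circumcircle.
Circumcentre = (-2.5, -17/18), r² = 4505/162.
Diameter = 2r = 2√(4505/162) ≈ 10.547.

10.547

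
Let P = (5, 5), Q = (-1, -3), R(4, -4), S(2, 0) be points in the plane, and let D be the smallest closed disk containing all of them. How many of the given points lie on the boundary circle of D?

3

A smallest enclosing disk is always determined by at most three of the input points on its boundary.
The minimum enclosing circle is determined by three boundary points: P, Q, R.
Their circumcentre is (54/23, 17/23) with r² = 13325/529.
The farthest remaining point S is at distance² 353/529 ≤ 13325/529.
The points at distance exactly r from the centre are P, Q, R — 3 points.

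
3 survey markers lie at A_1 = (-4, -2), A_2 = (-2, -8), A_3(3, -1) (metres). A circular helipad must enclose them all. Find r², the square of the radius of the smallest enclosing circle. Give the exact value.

4625/242

Side lengths²: A_1A_2² = 40, A_1A_3² = 50, A_2A_3² = 74.
Since A_2A_3² = 74 < 50 + 40 = 90, the triangle is acute, so the smallest enclosing circle is the circumcircle.
Circumcentre = (-3/22, -89/22), r² = 4625/242.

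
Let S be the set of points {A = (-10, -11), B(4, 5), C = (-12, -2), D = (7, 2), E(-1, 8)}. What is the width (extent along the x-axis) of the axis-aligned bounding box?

19

max x = 7, min x = -12, so width = 19.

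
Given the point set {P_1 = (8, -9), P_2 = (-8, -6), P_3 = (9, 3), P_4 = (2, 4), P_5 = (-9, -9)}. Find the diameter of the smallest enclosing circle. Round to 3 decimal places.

21.633

A smallest enclosing disk is always determined by at most three of the input points on its boundary.
The farthest pair is P_3–P_5 with squared distance 468. The circle on this segment as diameter has centre (0, -3) and r² = 468/4 = 117.
Check P_1: distance² to centre = 100 ≤ 117, so it lies inside.
All remaining points lie in this disk, and no smaller disk contains both endpoints, so this is the minimum enclosing circle.
Diameter = 2r = 2√117 ≈ 21.633.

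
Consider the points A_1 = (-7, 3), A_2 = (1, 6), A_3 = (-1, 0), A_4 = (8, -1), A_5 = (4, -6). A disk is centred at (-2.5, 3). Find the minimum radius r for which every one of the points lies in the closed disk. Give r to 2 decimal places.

11.24

The required radius is the distance from (-2.5, 3) to the farthest point.
Squared distances: 20.25, 21.25, 11.25, 126.25, 123.25.
Maximum is 126.25, attained at A_4.
r = √(126.25) ≈ 11.24.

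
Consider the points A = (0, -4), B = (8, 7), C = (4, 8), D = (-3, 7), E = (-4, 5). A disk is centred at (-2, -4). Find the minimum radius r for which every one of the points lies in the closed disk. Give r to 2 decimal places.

14.87

The required radius is the distance from (-2, -4) to the farthest point.
Squared distances: 4, 221, 180, 122, 85.
Maximum is 221, attained at B.
r = √221 ≈ 14.87.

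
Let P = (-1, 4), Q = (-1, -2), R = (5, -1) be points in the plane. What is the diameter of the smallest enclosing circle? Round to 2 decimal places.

Side lengths²: PQ² = 36, PR² = 61, QR² = 37.
Since PR² = 61 < 37 + 36 = 73, the triangle is acute, so the smallest enclosing circle is the circumcircle.
Circumcentre = (19/12, 1), r² = 2257/144.
Diameter = 2r = 2√(2257/144) ≈ 7.92.

7.92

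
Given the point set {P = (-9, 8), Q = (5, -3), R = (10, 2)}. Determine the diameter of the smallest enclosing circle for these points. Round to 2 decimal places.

Side lengths²: PQ² = 317, PR² = 397, QR² = 50.
Since PR² = 397 ≥ 317 + 50 = 367, the angle opposite PR is not acute, so the smallest enclosing circle has PR as diameter.
Centre = midpoint of PR = (0.5, 5), r² = 397/4 = 99.25.
Diameter = 2r = 2√(99.25) ≈ 19.92.

19.92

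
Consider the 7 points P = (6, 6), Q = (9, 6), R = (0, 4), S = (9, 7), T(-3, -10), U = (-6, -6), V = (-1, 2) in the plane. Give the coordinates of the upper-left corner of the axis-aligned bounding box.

x-range [-6, 9], y-range [-10, 7].
The upper-left corner is (-6, 7).

(-6, 7)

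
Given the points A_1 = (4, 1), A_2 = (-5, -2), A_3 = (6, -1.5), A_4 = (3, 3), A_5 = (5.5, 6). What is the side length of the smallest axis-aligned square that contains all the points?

The bounding box has width 11 and height 8.
An axis-aligned square enclosing the set must have side ≥ max(width, height).
So the minimum side is max(11, 8) = 11.

11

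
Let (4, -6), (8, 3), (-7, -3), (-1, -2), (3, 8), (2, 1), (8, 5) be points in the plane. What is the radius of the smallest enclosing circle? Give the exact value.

The farthest pair is (-7, -3)–(8, 5) with squared distance 289. The circle on this segment as diameter has centre (0.5, 1) and r² = 289/4 = 72.25.
Check (4, -6): distance² to centre = 61.25 ≤ 72.25, so it lies inside.
All remaining points lie in this disk, and no smaller disk contains both endpoints, so this is the minimum enclosing circle.
r = √(72.25) = 8.5.

8.5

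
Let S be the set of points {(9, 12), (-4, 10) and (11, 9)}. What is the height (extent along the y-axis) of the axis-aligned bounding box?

max y = 12, min y = 9, so height = 3.

3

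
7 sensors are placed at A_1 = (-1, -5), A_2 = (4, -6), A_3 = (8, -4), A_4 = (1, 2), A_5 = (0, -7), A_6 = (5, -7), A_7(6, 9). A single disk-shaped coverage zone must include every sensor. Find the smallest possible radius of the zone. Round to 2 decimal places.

The farthest pair is A_5–A_7 with squared distance 292. The circle on this segment as diameter has centre (3, 1) and r² = 292/4 = 73.
Check A_1: distance² to centre = 52 ≤ 73, so it lies inside.
All remaining points lie in this disk, and no smaller disk contains both endpoints, so this is the minimum enclosing circle.
r = √73 ≈ 8.54.

8.54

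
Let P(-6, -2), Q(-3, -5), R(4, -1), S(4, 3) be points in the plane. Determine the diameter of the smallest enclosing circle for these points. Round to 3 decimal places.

11.205

By Welzl's lemma the MEC is supported by two points (diametrically opposite) or three points (on a circumcircle).
The minimum enclosing circle is determined by three boundary points: P, Q, S.
Their circumcentre is (-5/6, 1/6) with r² = 565/18.
The farthest remaining point R is at distance² 445/18 ≤ 565/18.
Diameter = 2r = 2√(565/18) ≈ 11.205.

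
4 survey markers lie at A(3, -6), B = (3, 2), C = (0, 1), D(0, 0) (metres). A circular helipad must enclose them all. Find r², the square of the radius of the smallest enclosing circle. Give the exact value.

145/9

A smallest enclosing disk is always determined by at most three of the input points on its boundary.
The minimum enclosing circle is determined by three boundary points: A, B, C.
Their circumcentre is (8/3, -2) with r² = 145/9.
The farthest remaining point D is at distance² 100/9 ≤ 145/9.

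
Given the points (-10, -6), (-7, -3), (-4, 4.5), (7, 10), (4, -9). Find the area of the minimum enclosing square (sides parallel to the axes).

The bounding box has width 17 and height 19.
An axis-aligned square enclosing the set must have side ≥ max(width, height).
So the minimum side is max(17, 19) = 19.
Area = 19² = 361.

361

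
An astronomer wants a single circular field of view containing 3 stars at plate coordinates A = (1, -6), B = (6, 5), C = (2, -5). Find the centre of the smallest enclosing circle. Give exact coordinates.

(3.5, -0.5)

Side lengths²: AB² = 146, AC² = 2, BC² = 116.
Since AB² = 146 ≥ 116 + 2 = 118, the angle opposite AB is not acute, so the smallest enclosing circle has AB as diameter.
Centre = midpoint of AB = (3.5, -0.5), r² = 146/4 = 36.5.
Centre = (3.5, -0.5).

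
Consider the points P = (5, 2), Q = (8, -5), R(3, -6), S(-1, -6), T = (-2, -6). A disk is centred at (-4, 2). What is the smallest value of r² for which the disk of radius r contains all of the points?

193

The required radius is the distance from (-4, 2) to the farthest point.
Squared distances: 81, 193, 113, 73, 68.
Maximum is 193, attained at Q.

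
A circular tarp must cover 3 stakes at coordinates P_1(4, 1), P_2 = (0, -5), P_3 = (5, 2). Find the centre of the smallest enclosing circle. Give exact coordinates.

Side lengths²: P_1P_2² = 52, P_1P_3² = 2, P_2P_3² = 74.
Since P_2P_3² = 74 ≥ 52 + 2 = 54, the angle opposite P_2P_3 is not acute, so the smallest enclosing circle has P_2P_3 as diameter.
Centre = midpoint of P_2P_3 = (2.5, -1.5), r² = 74/4 = 18.5.
Centre = (2.5, -1.5).

(2.5, -1.5)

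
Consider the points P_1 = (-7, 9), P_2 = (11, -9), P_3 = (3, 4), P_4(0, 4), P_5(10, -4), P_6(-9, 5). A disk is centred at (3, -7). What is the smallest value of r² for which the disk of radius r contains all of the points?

356

The required radius is the distance from (3, -7) to the farthest point.
Squared distances: 356, 68, 121, 130, 58, 288.
Maximum is 356, attained at P_1.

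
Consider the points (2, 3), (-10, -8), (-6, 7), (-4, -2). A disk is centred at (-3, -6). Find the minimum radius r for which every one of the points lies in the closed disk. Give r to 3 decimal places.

13.342

The required radius is the distance from (-3, -6) to the farthest point.
Squared distances: 106, 53, 178, 17.
Maximum is 178, attained at (-6, 7).
r = √178 ≈ 13.342.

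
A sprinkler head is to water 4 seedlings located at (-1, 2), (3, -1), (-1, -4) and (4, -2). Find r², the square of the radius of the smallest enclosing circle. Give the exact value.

The minimum enclosing circle is determined by three boundary points: (-1, 2), (-1, -4), (4, -2).
Their circumcentre is (0.7, -1) with r² = 11.89.
The farthest remaining point (3, -1) is at distance² 5.29 ≤ 11.89.

11.89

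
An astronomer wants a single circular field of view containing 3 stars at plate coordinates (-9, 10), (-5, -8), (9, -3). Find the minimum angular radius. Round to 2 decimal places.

11.19

Call the three points A, B, C in the order given.
Side lengths²: AB² = 340, AC² = 493, BC² = 221.
Since AC² = 493 < 340 + 221 = 561, the triangle is acute, so the smallest enclosing circle is the circumcircle.
Circumcentre = (-0.8125, 2.375), r² = 125.17578125.
r = √(125.17578125) ≈ 11.19.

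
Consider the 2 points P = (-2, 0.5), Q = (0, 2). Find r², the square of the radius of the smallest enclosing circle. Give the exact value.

1.5625

The smallest circle enclosing two points has them as diameter endpoints.
Centre = midpoint = (-1, 1.25); r² = |PQ|²/4 = 6.25/4 = 1.5625.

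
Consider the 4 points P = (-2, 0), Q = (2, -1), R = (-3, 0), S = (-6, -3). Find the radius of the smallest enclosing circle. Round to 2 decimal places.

4.12

A smallest enclosing disk is always determined by at most three of the input points on its boundary.
The farthest pair is Q–S with squared distance 68. The circle on this segment as diameter has centre (-2, -2) and r² = 68/4 = 17.
Check P: distance² to centre = 4 ≤ 17, so it lies inside.
All remaining points lie in this disk, and no smaller disk contains both endpoints, so this is the minimum enclosing circle.
r = √17 ≈ 4.12.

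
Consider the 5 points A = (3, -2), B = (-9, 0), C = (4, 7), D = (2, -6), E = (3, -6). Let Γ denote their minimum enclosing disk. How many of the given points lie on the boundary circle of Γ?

3

A smallest enclosing disk is always determined by at most three of the input points on its boundary.
The minimum enclosing circle is determined by three boundary points: B, C, E.
Their circumcentre is (-29/27, 23/27) with r² = 46325/729.
The farthest remaining point D is at distance² 41114/729 ≤ 46325/729.
The points at distance exactly r from the centre are B, C, E — 3 points.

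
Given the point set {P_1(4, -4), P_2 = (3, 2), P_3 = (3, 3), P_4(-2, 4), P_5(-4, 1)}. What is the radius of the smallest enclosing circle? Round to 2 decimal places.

By Welzl's lemma the MEC is supported by two points (diametrically opposite) or three points (on a circumcircle).
The minimum enclosing circle is determined by three boundary points: P_1, P_4, P_5.
Their circumcentre is (15/17, -3/34) with r² = 28925/1156.
The farthest remaining point P_3 is at distance² 16209/1156 ≤ 28925/1156.
r = √(28925/1156) ≈ 5.00.

5.00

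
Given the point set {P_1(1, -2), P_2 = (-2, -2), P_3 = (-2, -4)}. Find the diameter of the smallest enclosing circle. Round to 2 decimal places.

Side lengths²: P_1P_2² = 9, P_1P_3² = 13, P_2P_3² = 4.
Since P_1P_3² = 13 ≥ 9 + 4 = 13, the angle opposite P_1P_3 is not acute, so the smallest enclosing circle has P_1P_3 as diameter.
Centre = midpoint of P_1P_3 = (-0.5, -3), r² = 13/4 = 3.25.
Diameter = 2r = 2√(3.25) ≈ 3.61.

3.61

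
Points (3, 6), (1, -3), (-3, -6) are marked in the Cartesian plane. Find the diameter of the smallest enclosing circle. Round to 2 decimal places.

Call the three points A, B, C in the order given.
Side lengths²: AB² = 85, AC² = 180, BC² = 25.
Since AC² = 180 ≥ 85 + 25 = 110, the angle opposite AC is not acute, so the smallest enclosing circle has AC as diameter.
Centre = midpoint of AC = (0, 0), r² = 180/4 = 45.
Diameter = 2r = 2√45 ≈ 13.42.

13.42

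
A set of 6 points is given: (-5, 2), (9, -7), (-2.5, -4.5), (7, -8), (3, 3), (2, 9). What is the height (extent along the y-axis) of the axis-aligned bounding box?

17

max y = 9, min y = -8, so height = 17.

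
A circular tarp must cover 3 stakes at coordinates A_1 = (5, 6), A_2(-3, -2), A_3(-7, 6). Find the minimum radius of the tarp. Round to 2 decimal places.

6.32

Side lengths²: A_1A_2² = 128, A_1A_3² = 144, A_2A_3² = 80.
Since A_1A_3² = 144 < 128 + 80 = 208, the triangle is acute, so the smallest enclosing circle is the circumcircle.
Circumcentre = (-1, 4), r² = 40.
r = √40 ≈ 6.32.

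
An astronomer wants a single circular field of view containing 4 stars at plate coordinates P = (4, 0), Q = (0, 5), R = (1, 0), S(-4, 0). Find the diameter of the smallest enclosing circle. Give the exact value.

8.2

By Welzl's lemma the MEC is supported by two points (diametrically opposite) or three points (on a circumcircle).
The minimum enclosing circle is determined by three boundary points: P, Q, S.
Their circumcentre is (0, 0.9) with r² = 16.81.
The farthest remaining point R is at distance² 1.81 ≤ 16.81.
Diameter = 2r = 2√(16.81) = 8.2.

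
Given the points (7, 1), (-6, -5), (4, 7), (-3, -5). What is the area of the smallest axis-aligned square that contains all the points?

The bounding box has width 13 and height 12.
An axis-aligned square enclosing the set must have side ≥ max(width, height).
So the minimum side is max(13, 12) = 13.
Area = 13² = 169.

169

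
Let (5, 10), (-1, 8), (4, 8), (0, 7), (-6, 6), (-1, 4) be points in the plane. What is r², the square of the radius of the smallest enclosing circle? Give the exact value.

34.25

The minimum enclosing circle of a finite set is fixed by two of the points (as a diameter) or three (as a circumcircle).
The farthest pair is (5, 10)–(-6, 6) with squared distance 137. The circle on this segment as diameter has centre (-0.5, 8) and r² = 137/4 = 34.25.
Check (-1, 8): distance² to centre = 0.25 ≤ 34.25, so it lies inside.
All remaining points lie in this disk, and no smaller disk contains both endpoints, so this is the minimum enclosing circle.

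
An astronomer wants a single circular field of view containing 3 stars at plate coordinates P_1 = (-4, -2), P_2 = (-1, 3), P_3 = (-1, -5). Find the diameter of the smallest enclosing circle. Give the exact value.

Side lengths²: P_1P_2² = 34, P_1P_3² = 18, P_2P_3² = 64.
Since P_2P_3² = 64 ≥ 34 + 18 = 52, the angle opposite P_2P_3 is not acute, so the smallest enclosing circle has P_2P_3 as diameter.
Centre = midpoint of P_2P_3 = (-1, -1), r² = 64/4 = 16.
Diameter = 2r = 2√16 = 8.

8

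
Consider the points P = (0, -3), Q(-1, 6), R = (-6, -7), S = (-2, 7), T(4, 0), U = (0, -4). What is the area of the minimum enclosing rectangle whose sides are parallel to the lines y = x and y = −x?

In coordinates u = x + y, v = x − y the rectangle is axis-aligned; the map (x,y)→(u,v) scales areas by 2.
u-values: -3, 5, -13, 5, 4, -4; range = 5 − (-13) = 18.
v-values: 3, -7, 1, -9, 4, 4; range = 4 − (-9) = 13.
Area = (18 × 13) / 2 = 117.

117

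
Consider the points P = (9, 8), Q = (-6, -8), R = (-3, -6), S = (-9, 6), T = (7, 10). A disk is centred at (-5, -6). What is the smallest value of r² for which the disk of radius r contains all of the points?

The required radius is the distance from (-5, -6) to the farthest point.
Squared distances: 392, 5, 4, 160, 400.
Maximum is 400, attained at T.

400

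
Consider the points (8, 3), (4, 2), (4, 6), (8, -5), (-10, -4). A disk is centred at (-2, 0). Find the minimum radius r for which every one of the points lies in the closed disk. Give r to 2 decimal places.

11.18

The required radius is the distance from (-2, 0) to the farthest point.
Squared distances: 109, 40, 72, 125, 80.
Maximum is 125, attained at (8, -5).
r = √125 ≈ 11.18.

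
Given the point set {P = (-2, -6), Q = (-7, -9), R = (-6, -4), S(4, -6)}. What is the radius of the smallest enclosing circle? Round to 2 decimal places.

The farthest pair is Q–S with squared distance 130. The circle on this segment as diameter has centre (-1.5, -7.5) and r² = 130/4 = 32.5.
Check P: distance² to centre = 2.5 ≤ 32.5, so it lies inside.
All remaining points lie in this disk, and no smaller disk contains both endpoints, so this is the minimum enclosing circle.
r = √(32.5) ≈ 5.70.

5.70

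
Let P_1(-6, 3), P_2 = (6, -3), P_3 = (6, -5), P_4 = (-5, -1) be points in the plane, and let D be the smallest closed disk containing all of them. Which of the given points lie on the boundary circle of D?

P_1, P_3

The minimum enclosing circle of a finite set is fixed by two of the points (as a diameter) or three (as a circumcircle).
The farthest pair is P_1–P_3 with squared distance 208. The circle on this segment as diameter has centre (0, -1) and r² = 208/4 = 52.
Check P_2: distance² to centre = 40 ≤ 52, so it lies inside.
All remaining points lie in this disk, and no smaller disk contains both endpoints, so this is the minimum enclosing circle.
The points at distance exactly r from the centre are P_1, P_3 — 2 points.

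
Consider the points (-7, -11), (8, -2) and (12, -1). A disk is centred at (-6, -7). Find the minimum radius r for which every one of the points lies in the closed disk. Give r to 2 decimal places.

18.97

The required radius is the distance from (-6, -7) to the farthest point.
Squared distances: 17, 221, 360.
Maximum is 360, attained at (12, -1).
r = √360 ≈ 18.97.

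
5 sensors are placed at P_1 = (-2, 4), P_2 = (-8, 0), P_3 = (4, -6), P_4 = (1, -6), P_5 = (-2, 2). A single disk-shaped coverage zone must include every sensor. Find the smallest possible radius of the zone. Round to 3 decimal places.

6.716

The minimum enclosing circle is determined by three boundary points: P_1, P_2, P_3.
Their circumcentre is (-13/7, -19/7) with r² = 2210/49.
The farthest remaining point P_5 is at distance² 1090/49 ≤ 2210/49.
r = √(2210/49) ≈ 6.716.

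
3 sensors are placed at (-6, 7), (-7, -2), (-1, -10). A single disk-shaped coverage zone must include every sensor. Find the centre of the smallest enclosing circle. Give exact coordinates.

(-3.5, -1.5)

Call the three points A, B, C in the order given.
Side lengths²: AB² = 82, AC² = 314, BC² = 100.
Since AC² = 314 ≥ 100 + 82 = 182, the angle opposite AC is not acute, so the smallest enclosing circle has AC as diameter.
Centre = midpoint of AC = (-3.5, -1.5), r² = 314/4 = 78.5.
Centre = (-3.5, -1.5).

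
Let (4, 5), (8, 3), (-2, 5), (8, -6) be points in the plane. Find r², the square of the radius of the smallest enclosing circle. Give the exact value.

55.25

The farthest pair is (-2, 5)–(8, -6) with squared distance 221. The circle on this segment as diameter has centre (3, -0.5) and r² = 221/4 = 55.25.
Check (4, 5): distance² to centre = 31.25 ≤ 55.25, so it lies inside.
All remaining points lie in this disk, and no smaller disk contains both endpoints, so this is the minimum enclosing circle.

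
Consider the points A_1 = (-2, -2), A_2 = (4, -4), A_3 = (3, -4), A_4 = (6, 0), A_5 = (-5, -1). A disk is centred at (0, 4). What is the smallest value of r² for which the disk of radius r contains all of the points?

80

The required radius is the distance from (0, 4) to the farthest point.
Squared distances: 40, 80, 73, 52, 50.
Maximum is 80, attained at A_2.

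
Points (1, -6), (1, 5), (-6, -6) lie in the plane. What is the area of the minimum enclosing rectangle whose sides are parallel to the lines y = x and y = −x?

In coordinates u = x + y, v = x − y the rectangle is axis-aligned; the map (x,y)→(u,v) scales areas by 2.
u-values: -5, 6, -12; range = 6 − (-12) = 18.
v-values: 7, -4, 0; range = 7 − (-4) = 11.
Area = (18 × 11) / 2 = 99.

99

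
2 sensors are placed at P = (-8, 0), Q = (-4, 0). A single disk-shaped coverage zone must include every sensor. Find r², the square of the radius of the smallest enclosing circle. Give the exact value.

The smallest circle enclosing two points has them as diameter endpoints.
Centre = midpoint = (-6, 0); r² = |PQ|²/4 = 16/4 = 4.

4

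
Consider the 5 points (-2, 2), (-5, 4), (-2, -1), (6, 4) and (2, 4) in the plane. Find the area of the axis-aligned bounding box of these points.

55

x ranges over [-5, 6], width 11.
y ranges over [-1, 4], height 5.
Area = 11 × 5 = 55.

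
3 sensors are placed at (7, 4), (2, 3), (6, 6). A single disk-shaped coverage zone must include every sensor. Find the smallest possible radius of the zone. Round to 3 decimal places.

Call the three points A, B, C in the order given.
Side lengths²: AB² = 26, AC² = 5, BC² = 25.
Since AB² = 26 < 25 + 5 = 30, the triangle is acute, so the smallest enclosing circle is the circumcircle.
Circumcentre = (97/22, 87/22), r² = 1625/242.
r = √(1625/242) ≈ 2.591.

2.591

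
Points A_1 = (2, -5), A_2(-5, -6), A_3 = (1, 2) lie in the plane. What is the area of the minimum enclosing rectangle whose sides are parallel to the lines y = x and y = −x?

In coordinates u = x + y, v = x − y the rectangle is axis-aligned; the map (x,y)→(u,v) scales areas by 2.
u-values: -3, -11, 3; range = 3 − (-11) = 14.
v-values: 7, 1, -1; range = 7 − (-1) = 8.
Area = (14 × 8) / 2 = 56.

56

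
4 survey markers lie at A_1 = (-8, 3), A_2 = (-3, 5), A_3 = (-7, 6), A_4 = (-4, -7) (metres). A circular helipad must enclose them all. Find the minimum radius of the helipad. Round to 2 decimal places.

The minimum enclosing circle of a finite set is fixed by two of the points (as a diameter) or three (as a circumcircle).
The farthest pair is A_3–A_4 with squared distance 178. The circle on this segment as diameter has centre (-5.5, -0.5) and r² = 178/4 = 44.5.
Check A_1: distance² to centre = 18.5 ≤ 44.5, so it lies inside.
All remaining points lie in this disk, and no smaller disk contains both endpoints, so this is the minimum enclosing circle.
r = √(44.5) ≈ 6.67.

6.67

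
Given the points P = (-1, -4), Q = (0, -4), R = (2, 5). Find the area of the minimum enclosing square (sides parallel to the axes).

The bounding box has width 3 and height 9.
An axis-aligned square enclosing the set must have side ≥ max(width, height).
So the minimum side is max(3, 9) = 9.
Area = 9² = 81.

81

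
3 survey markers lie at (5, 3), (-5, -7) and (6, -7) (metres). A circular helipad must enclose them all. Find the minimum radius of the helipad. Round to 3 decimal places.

Call the three points A, B, C in the order given.
Side lengths²: AB² = 200, AC² = 101, BC² = 121.
Since AB² = 200 < 121 + 101 = 222, the triangle is acute, so the smallest enclosing circle is the circumcircle.
Circumcentre = (0.5, -2.5), r² = 50.5.
r = √(50.5) ≈ 7.106.

7.106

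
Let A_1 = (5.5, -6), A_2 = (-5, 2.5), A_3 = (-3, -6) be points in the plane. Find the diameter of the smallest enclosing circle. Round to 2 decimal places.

13.51

Side lengths²: A_1A_2² = 182.5, A_1A_3² = 72.25, A_2A_3² = 76.25.
Since A_1A_2² = 182.5 ≥ 76.25 + 72.25 = 148.5, the angle opposite A_1A_2 is not acute, so the smallest enclosing circle has A_1A_2 as diameter.
Centre = midpoint of A_1A_2 = (0.25, -1.75), r² = 182.5/4 = 45.625.
Diameter = 2r = 2√(45.625) ≈ 13.51.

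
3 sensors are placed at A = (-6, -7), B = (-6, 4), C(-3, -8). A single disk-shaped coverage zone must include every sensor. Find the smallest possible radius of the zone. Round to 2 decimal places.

6.18

Side lengths²: AB² = 121, AC² = 10, BC² = 153.
Since BC² = 153 ≥ 121 + 10 = 131, the angle opposite BC is not acute, so the smallest enclosing circle has BC as diameter.
Centre = midpoint of BC = (-4.5, -2), r² = 153/4 = 38.25.
r = √(38.25) ≈ 6.18.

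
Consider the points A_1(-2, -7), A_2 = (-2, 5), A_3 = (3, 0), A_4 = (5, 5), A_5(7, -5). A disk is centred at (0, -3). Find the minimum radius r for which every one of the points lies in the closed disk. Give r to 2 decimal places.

9.43

The required radius is the distance from (0, -3) to the farthest point.
Squared distances: 20, 68, 18, 89, 53.
Maximum is 89, attained at A_4.
r = √89 ≈ 9.43.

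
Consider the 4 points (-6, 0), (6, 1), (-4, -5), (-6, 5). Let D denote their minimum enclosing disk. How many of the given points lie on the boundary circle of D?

By Welzl's lemma the MEC is supported by two points (diametrically opposite) or three points (on a circumcircle).
The minimum enclosing circle is determined by three boundary points: (6, 1), (-4, -5), (-6, 5).
Their circumcentre is (-5/7, 6/7) with r² = 2210/49.
The farthest remaining point (-6, 0) is at distance² 1405/49 ≤ 2210/49.
The points at distance exactly r from the centre are (6, 1), (-4, -5), (-6, 5) — 3 points.

3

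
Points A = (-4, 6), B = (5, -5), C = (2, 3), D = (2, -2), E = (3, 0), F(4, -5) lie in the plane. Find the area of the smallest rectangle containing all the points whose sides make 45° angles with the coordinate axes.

In coordinates u = x + y, v = x − y the rectangle is axis-aligned; the map (x,y)→(u,v) scales areas by 2.
u-values: 2, 0, 5, 0, 3, -1; range = 5 − (-1) = 6.
v-values: -10, 10, -1, 4, 3, 9; range = 10 − (-10) = 20.
Area = (6 × 20) / 2 = 60.

60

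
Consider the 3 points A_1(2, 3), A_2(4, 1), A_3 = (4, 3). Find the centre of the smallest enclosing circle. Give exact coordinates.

Side lengths²: A_1A_2² = 8, A_1A_3² = 4, A_2A_3² = 4.
Since A_1A_2² = 8 ≥ 4 + 4 = 8, the angle opposite A_1A_2 is not acute, so the smallest enclosing circle has A_1A_2 as diameter.
Centre = midpoint of A_1A_2 = (3, 2), r² = 8/4 = 2.
Centre = (3, 2).

(3, 2)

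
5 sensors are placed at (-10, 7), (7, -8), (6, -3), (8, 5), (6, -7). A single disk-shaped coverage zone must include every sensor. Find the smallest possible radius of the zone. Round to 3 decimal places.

11.336

The farthest pair is (-10, 7)–(7, -8) with squared distance 514. The circle on this segment as diameter has centre (-1.5, -0.5) and r² = 514/4 = 128.5.
Check (6, -3): distance² to centre = 62.5 ≤ 128.5, so it lies inside.
All remaining points lie in this disk, and no smaller disk contains both endpoints, so this is the minimum enclosing circle.
r = √(128.5) ≈ 11.336.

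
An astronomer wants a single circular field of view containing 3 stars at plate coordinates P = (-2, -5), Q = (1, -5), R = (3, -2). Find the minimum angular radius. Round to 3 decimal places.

2.915

Side lengths²: PQ² = 9, PR² = 34, QR² = 13.
Since PR² = 34 ≥ 13 + 9 = 22, the angle opposite PR is not acute, so the smallest enclosing circle has PR as diameter.
Centre = midpoint of PR = (0.5, -3.5), r² = 34/4 = 8.5.
r = √(8.5) ≈ 2.915.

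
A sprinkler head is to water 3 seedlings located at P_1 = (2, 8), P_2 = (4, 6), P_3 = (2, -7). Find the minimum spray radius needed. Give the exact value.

Side lengths²: P_1P_2² = 8, P_1P_3² = 225, P_2P_3² = 173.
Since P_1P_3² = 225 ≥ 173 + 8 = 181, the angle opposite P_1P_3 is not acute, so the smallest enclosing circle has P_1P_3 as diameter.
Centre = midpoint of P_1P_3 = (2, 0.5), r² = 225/4 = 56.25.
r = √(56.25) = 7.5.

7.5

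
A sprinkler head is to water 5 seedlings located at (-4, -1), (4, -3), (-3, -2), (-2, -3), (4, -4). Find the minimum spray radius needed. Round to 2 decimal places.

The farthest pair is (-4, -1)–(4, -4) with squared distance 73. The circle on this segment as diameter has centre (0, -2.5) and r² = 73/4 = 18.25.
Check (4, -3): distance² to centre = 16.25 ≤ 18.25, so it lies inside.
All remaining points lie in this disk, and no smaller disk contains both endpoints, so this is the minimum enclosing circle.
r = √(18.25) ≈ 4.27.

4.27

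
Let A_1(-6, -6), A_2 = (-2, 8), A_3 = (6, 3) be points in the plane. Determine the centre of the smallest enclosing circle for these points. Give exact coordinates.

Side lengths²: A_1A_2² = 212, A_1A_3² = 225, A_2A_3² = 89.
Since A_1A_3² = 225 < 212 + 89 = 301, the triangle is acute, so the smallest enclosing circle is the circumcircle.
Circumcentre = (-57/44, 5/22), r² = 117925/1936.
Centre = (-57/44, 5/22).

(-57/44, 5/22)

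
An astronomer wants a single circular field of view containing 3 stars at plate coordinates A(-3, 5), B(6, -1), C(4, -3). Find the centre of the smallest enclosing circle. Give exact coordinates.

Side lengths²: AB² = 117, AC² = 113, BC² = 8.
Since AB² = 117 < 113 + 8 = 121, the triangle is acute, so the smallest enclosing circle is the circumcircle.
Circumcentre = (1.3, 1.7), r² = 29.38.
Centre = (1.3, 1.7).

(1.3, 1.7)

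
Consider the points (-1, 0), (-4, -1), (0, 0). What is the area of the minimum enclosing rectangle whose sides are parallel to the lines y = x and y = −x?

7.5

In coordinates u = x + y, v = x − y the rectangle is axis-aligned; the map (x,y)→(u,v) scales areas by 2.
u-values: -1, -5, 0; range = 0 − (-5) = 5.
v-values: -1, -3, 0; range = 0 − (-3) = 3.
Area = (5 × 3) / 2 = 7.5.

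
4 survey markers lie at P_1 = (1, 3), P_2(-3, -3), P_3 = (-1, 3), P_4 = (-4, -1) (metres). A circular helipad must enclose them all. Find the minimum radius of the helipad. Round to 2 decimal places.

The minimum enclosing circle of a finite set is fixed by two of the points (as a diameter) or three (as a circumcircle).
The farthest pair is P_1–P_2 with squared distance 52. The circle on this segment as diameter has centre (-1, 0) and r² = 52/4 = 13.
Check P_3: distance² to centre = 9 ≤ 13, so it lies inside.
All remaining points lie in this disk, and no smaller disk contains both endpoints, so this is the minimum enclosing circle.
r = √13 ≈ 3.61.

3.61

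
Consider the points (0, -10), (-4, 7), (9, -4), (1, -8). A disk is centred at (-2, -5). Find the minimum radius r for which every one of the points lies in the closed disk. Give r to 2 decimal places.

The required radius is the distance from (-2, -5) to the farthest point.
Squared distances: 29, 148, 122, 18.
Maximum is 148, attained at (-4, 7).
r = √148 ≈ 12.17.

12.17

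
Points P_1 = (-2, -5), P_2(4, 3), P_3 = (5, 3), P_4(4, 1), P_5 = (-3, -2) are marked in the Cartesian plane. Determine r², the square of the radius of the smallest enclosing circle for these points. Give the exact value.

28.25

The minimum enclosing circle of a finite set is fixed by two of the points (as a diameter) or three (as a circumcircle).
The farthest pair is P_1–P_3 with squared distance 113. The circle on this segment as diameter has centre (1.5, -1) and r² = 113/4 = 28.25.
Check P_2: distance² to centre = 22.25 ≤ 28.25, so it lies inside.
All remaining points lie in this disk, and no smaller disk contains both endpoints, so this is the minimum enclosing circle.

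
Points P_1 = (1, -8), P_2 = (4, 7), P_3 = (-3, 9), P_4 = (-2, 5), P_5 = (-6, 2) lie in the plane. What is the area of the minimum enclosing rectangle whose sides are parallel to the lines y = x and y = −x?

189

In coordinates u = x + y, v = x − y the rectangle is axis-aligned; the map (x,y)→(u,v) scales areas by 2.
u-values: -7, 11, 6, 3, -4; range = 11 − (-7) = 18.
v-values: 9, -3, -12, -7, -8; range = 9 − (-12) = 21.
Area = (18 × 21) / 2 = 189.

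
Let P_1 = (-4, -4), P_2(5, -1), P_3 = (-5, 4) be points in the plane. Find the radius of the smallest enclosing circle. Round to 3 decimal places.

Side lengths²: P_1P_2² = 90, P_1P_3² = 65, P_2P_3² = 125.
Since P_2P_3² = 125 < 90 + 65 = 155, the triangle is acute, so the smallest enclosing circle is the circumcircle.
Circumcentre = (-0.5, 0.5), r² = 32.5.
r = √(32.5) ≈ 5.701.

5.701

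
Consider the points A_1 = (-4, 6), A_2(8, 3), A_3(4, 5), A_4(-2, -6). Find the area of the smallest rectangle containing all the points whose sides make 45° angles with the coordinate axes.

142.5

In coordinates u = x + y, v = x − y the rectangle is axis-aligned; the map (x,y)→(u,v) scales areas by 2.
u-values: 2, 11, 9, -8; range = 11 − (-8) = 19.
v-values: -10, 5, -1, 4; range = 5 − (-10) = 15.
Area = (19 × 15) / 2 = 142.5.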